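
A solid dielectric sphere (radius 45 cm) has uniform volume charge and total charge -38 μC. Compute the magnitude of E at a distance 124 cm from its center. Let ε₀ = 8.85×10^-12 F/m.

E = 2.22×10^5 N/C

By spherical symmetry E is radial; choose a Gaussian sphere of radius r = 124 cm (r > R, so the entire charge is enclosed).
Q_enc = -38 μC = -3.80e-5 C.
Gauss's law: E·4πr² = Q_enc/ε₀.
E = |Q_enc|/(4πε₀r²) = (3.80e-5)/(4π·8.85×10^-12·(1.24)²) = 2.22×10^5 N/C.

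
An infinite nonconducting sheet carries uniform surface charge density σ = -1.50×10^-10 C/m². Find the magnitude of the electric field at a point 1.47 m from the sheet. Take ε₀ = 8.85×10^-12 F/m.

Choose a cylindrical pillbox piercing the sheet, end faces (area A) parallel to it.
Only the two end caps contribute flux: Φ = 2EA. With Q_enc = σA, Gauss's law gives E = |σ|/(2ε₀).
E = |σ|/(2ε₀) = (1.50e-10)/(2·8.85×10^-12) = 8.47 N/C.

8.47 V/m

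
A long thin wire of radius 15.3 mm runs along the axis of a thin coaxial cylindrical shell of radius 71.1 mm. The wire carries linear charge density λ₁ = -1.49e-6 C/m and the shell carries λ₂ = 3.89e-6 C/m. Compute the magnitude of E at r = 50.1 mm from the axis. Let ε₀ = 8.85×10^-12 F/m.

E = 5.35×10^5 N/C

Take a coaxial cylindrical Gaussian surface of radius r = 50.1 mm and length L (between the conductors, 15.3 mm < r < 71.1 mm).
Only the inner wire is enclosed; the outer shell contributes nothing inside itself. λ_enc = λ₁ = -1.49×10^-6 C/m.
By Gauss's law (flux through the curved wall only), E·2πrL = λ_enc L/ε₀.
E = |λ_enc|/(2πε₀r) = (1.49×10^-6)/(2π·8.85×10^-12·0.0501) = 5.35×10^5 N/C.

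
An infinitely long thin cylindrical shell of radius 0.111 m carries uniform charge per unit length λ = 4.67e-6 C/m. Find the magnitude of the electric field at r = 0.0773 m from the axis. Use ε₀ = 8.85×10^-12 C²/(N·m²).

|E| = 0 N/C

By cylindrical symmetry E is radial; use a coaxial Gaussian cylinder of radius 0.0773 m and length L (r < 0.111 m, inside the shell).
No charge is enclosed, so Gauss's law gives E·2πrL = 0 ⇒ E = 0.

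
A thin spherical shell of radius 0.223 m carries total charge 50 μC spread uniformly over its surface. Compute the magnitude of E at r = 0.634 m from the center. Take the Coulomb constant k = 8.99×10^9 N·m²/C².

Use a concentric Gaussian sphere at r = 0.634 m (r > 0.223 m).
The entire shell is enclosed: Q_enc = 5.00×10^-5 C.
By Gauss's law, ∮E·dA = E·4πr² = Q_enc/ε₀.
E = k|Q_enc|/r² = (8.99×10^9)(5.00×10^-5)/(0.634)² = 1.12×10^6 N/C.

|E| = 1.12×10^6 N/C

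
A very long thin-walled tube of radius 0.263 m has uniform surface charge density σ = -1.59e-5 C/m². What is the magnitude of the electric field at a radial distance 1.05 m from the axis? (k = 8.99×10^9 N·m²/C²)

Choose a coaxial cylinder of radius r = 1.05 m (arbitrary length L) as the Gaussian surface (r > 0.263 m).
The whole shell is enclosed: λ_enc = σ·2πR = (-1.59×10^-5)·2π·(0.263) = -2.627e-5 C/m.
Since E is radial and uniform over the curved surface, Φ = E·2πrL = Q_enc/ε₀ = λ_enc L/ε₀.
E = 2k|λ_enc|/r = 2(8.99×10^9)(2.627×10^-5)/(1.05) = 4.50×10^5 N/C.

E = 4.50×10^5 V/m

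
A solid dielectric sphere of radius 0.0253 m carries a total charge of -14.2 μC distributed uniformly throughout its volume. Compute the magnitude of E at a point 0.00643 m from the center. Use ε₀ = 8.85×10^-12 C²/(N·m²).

E = 5.07×10^7 N/C

Symmetry ⇒ E = E(r) r̂. Gaussian sphere of radius r = 0.00643 m (r < R).
For a uniform sphere the enclosed fraction is (r/R)³, so Q_enc = (-14.2 μC)(0.00643/0.0253)³ = -2.331e-7 C.
By Gauss's law, ∮E·dA = E·4πr² = Q_enc/ε₀.
E = |Q_enc|/(4πε₀r²) = (2.331×10^-7)/(4π·8.85×10^-12·(0.00643)²) = 5.07e7 N/C.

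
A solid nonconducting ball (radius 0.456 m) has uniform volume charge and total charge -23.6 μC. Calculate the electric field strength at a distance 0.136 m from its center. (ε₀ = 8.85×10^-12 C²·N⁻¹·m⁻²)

E = 3.04×10^5 V/m

Take a concentric spherical Gaussian surface of radius r = 0.136 m (r < R).
For a uniform sphere the enclosed fraction is (r/R)³, so Q_enc = (-23.6 μC)(0.136/0.456)³ = -6.261×10^-7 C.
Applying ∮E·dA = Q_enc/ε₀ with Φ = E(4πr²):
E = |Q_enc|/(4πε₀r²) = (6.261e-7)/(4π·8.85×10^-12·(0.136)²) = 3.04e5 N/C.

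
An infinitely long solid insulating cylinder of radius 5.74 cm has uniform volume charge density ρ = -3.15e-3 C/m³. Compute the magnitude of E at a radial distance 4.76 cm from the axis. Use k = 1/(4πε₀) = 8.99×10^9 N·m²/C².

8.47e6 N/C

Take a coaxial cylindrical Gaussian surface of radius r = 4.76 cm and length L (r < R).
Enclosed charge per unit length: λ_enc = ρ·πr² = (-3.15×10^-3)π(0.0476)² = -2.242×10^-5 C/m.
Applying ∮E·dA = Q_enc/ε₀ with the end caps contributing no flux:
E = 2k|λ_enc|/r = 2(8.99×10^9)(2.242×10^-5)/(0.0476) = 8.47×10^6 N/C.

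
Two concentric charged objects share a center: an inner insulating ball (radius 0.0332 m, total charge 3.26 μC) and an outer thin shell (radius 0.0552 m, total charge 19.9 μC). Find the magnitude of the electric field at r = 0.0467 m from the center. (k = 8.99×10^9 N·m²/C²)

|E| ≈ 1.34×10^7 V/m

Take a concentric spherical Gaussian surface of radius r = 0.0467 m (between the bodies, 0.0332 m < r < 0.0552 m).
Only the inner charge is enclosed; the outer shell contributes nothing inside itself. Q_enc = 3.26 μC = 3.26×10^-6 C.
By Gauss's law, ∮E·dA = E·4πr² = Q_enc/ε₀.
E = k|Q_enc|/r² = (8.99×10^9)(3.26×10^-6)/(0.0467)² = 1.34×10^7 N/C.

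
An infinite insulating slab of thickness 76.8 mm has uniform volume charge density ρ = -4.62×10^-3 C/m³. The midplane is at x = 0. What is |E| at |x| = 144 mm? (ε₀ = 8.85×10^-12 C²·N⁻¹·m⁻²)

The point |x| = 144 mm lies outside the slab (half-thickness 0.0384 m). A symmetric pillbox spanning the full slab encloses Q_enc = ρ·d·A.
Flux = 2EA ⇒ E = |ρ|d/(2ε₀), independent of distance outside.
E = (4.62×10^-3)(0.0768)/(2·8.85×10^-12) = 2.00e7 N/C.

E = 2.00×10^7 N/C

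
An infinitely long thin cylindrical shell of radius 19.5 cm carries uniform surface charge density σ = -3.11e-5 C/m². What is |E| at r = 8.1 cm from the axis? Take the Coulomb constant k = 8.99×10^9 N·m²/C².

E = 0

Choose a coaxial cylinder of radius r = 8.1 cm (arbitrary length L) as the Gaussian surface (r < 19.5 cm, inside the shell).
No charge is enclosed, so Gauss's law gives E·2πrL = 0 ⇒ E = 0.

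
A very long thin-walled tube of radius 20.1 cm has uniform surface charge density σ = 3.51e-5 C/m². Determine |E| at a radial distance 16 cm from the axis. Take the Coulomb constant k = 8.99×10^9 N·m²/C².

Choose a coaxial cylinder of radius r = 16 cm (arbitrary length L) as the Gaussian surface (r < 20.1 cm, inside the shell).
All the surface charge lies outside this cylinder: Q_enc = 0, hence E = 0.

|E| = 0 N/C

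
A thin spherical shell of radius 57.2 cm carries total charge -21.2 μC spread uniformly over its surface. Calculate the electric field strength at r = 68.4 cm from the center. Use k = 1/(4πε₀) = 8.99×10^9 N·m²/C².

E = 4.07×10^5 N/C

Use a concentric Gaussian sphere at r = 68.4 cm (r > 57.2 cm).
The entire shell is enclosed: Q_enc = -2.12×10^-5 C.
Gauss's law: E·4πr² = Q_enc/ε₀.
E = k|Q_enc|/r² = (8.99×10^9)(2.12×10^-5)/(0.684)² = 4.07×10^5 N/C.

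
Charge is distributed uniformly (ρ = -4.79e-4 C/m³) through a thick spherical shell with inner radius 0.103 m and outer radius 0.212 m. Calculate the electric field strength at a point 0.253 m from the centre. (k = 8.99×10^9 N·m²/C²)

|E| = 2.38e6 V/m

By spherical symmetry E is radial; choose a Gaussian sphere of radius r = 0.253 m (r > 0.212 m, enclosing the whole shell).
Q_enc = ρ·(4π/3)(b³ − a³) = (-4.79×10^-4)·(4π/3)·((0.212)³ − (0.103)³) = -1.693e-5 C.
Gauss's law: E·4πr² = Q_enc/ε₀.
E = k|Q_enc|/r² = (8.99×10^9)(1.693×10^-5)/(0.253)² = 2.38e6 N/C.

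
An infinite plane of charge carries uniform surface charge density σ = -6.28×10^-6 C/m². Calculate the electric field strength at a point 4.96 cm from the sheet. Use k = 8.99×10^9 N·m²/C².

By planar symmetry E is perpendicular to the sheet and uniform; use a Gaussian pillbox with flat faces of area A on each side of the sheet.
Flux Φ = 2EA and Q_enc = σA, so 2EA = σA/ε₀ ⇒ E = |σ|/(2ε₀), independent of distance.
E = 2πk|σ| = 2π(8.99×10^9)(6.28×10^-6) = 3.55×10^5 N/C.

E ≈ 3.55e5 V/m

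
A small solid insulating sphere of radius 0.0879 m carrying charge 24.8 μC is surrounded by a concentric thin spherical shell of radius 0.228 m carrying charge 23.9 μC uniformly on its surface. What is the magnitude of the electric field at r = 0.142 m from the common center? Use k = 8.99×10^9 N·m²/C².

1.11e7 N/C

Take a concentric spherical Gaussian surface of radius r = 0.142 m (between the bodies, 0.0879 m < r < 0.228 m).
Only the inner charge is enclosed; the outer shell contributes nothing inside itself. Q_enc = 24.8 μC = 2.48×10^-5 C.
By Gauss's law, ∮E·dA = E·4πr² = Q_enc/ε₀.
E = k|Q_enc|/r² = (8.99×10^9)(2.48e-5)/(0.142)² = 1.11e7 N/C.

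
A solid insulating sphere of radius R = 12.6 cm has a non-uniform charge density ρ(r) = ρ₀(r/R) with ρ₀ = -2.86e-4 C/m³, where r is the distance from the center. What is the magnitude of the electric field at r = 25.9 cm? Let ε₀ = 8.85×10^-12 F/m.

By spherical symmetry E is radial; choose a Gaussian sphere of radius r = 25.9 cm (r > R, all charge enclosed).
Q_enc = 4π ∫₀^R ρ₀(r'/R)^1 r'² dr' = 4πρ₀R³/4 = -1.797e-6 C.
Since E is radial and uniform over the Gaussian sphere, Φ = E·4πr² = Q_enc/ε₀.
E = |Q_enc|/(4πε₀r²) = (1.797e-6)/(4π·8.85×10^-12·(0.259)²) = 2.41×10^5 N/C.

2.41×10^5 N/C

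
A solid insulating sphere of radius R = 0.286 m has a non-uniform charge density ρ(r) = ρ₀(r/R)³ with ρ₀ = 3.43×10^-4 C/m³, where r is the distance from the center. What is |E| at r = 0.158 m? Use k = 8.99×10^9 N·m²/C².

By spherical symmetry E is radial; choose a Gaussian sphere of radius r = 0.158 m (r < R).
Q_enc = ∫₀^r ρ(r')·4πr'² dr' = (4πρ₀/R³) ∫₀^r r'^5 dr' = 4πρ₀ r^6/(6·R³) = 4.777×10^-7 C.
Applying ∮E·dA = Q_enc/ε₀ with Φ = E(4πr²):
E = k|Q_enc|/r² = (8.99×10^9)(4.777×10^-7)/(0.158)² = 1.72×10^5 N/C.

|E| = 1.72×10^5 V/m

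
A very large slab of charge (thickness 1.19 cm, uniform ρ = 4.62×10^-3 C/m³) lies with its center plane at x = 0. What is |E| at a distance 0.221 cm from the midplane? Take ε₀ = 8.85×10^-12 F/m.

1.15e6 V/m

By symmetry E is perpendicular to the slab. A Gaussian pillbox from −0.221 cm to +0.221 cm (face area A) lies entirely within the slab.
Q_enc = ρ·(2x)·A and flux = 2EA, so 2EA = 2ρxA/ε₀ ⇒ E = |ρ|x/ε₀.
E = (4.62×10^-3)(0.00221)/(8.85×10^-12) = 1.15×10^6 N/C.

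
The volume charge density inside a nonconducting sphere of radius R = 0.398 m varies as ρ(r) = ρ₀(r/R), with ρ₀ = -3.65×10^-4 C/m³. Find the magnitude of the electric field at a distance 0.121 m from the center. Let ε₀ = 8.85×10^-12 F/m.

By spherical symmetry E is radial; choose a Gaussian sphere of radius r = 0.121 m (r < R).
Q_enc = ∫₀^r ρ(r')·4πr'² dr' = (4πρ₀/R) ∫₀^r r'^3 dr' = 4πρ₀ r^4/(4·R) = -6.176×10^-7 C.
Since E is radial and uniform over the Gaussian sphere, Φ = E·4πr² = Q_enc/ε₀.
E = |Q_enc|/(4πε₀r²) = (6.176×10^-7)/(4π·8.85×10^-12·(0.121)²) = 3.79×10^5 N/C.

|E| ≈ 3.79×10^5 N/C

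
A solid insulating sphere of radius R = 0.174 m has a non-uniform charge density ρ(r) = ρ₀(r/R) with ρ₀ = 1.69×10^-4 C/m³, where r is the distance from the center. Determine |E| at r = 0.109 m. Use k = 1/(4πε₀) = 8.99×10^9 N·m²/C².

3.26×10^5 N/C

Use a concentric Gaussian sphere at r = 0.109 m (r < R).
Integrate the density: Q_enc = 4π ∫₀^r ρ₀(r'/R)^1 r'² dr' = 4πρ₀ r^4/(4·R) = 4.307×10^-7 C.
By Gauss's law, ∮E·dA = E·4πr² = Q_enc/ε₀.
E = k|Q_enc|/r² = (8.99×10^9)(4.307×10^-7)/(0.109)² = 3.26×10^5 N/C.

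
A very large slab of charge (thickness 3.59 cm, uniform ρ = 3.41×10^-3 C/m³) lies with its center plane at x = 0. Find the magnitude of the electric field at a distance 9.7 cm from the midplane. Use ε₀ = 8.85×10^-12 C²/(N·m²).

E = 6.92e6 V/m

The point |x| = 9.7 cm lies outside the slab (half-thickness 0.01795 m). A symmetric pillbox spanning the full slab encloses Q_enc = ρ·d·A.
Flux = 2EA ⇒ E = |ρ|d/(2ε₀), independent of distance outside.
E = (3.41e-3)(0.0359)/(2·8.85×10^-12) = 6.92×10^6 N/C.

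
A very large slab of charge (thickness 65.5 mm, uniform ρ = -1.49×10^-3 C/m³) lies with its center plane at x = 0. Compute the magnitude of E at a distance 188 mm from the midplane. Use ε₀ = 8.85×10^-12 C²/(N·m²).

The point |x| = 188 mm lies outside the slab (half-thickness 0.03275 m). A symmetric pillbox spanning the full slab encloses Q_enc = ρ·d·A.
Flux = 2EA ⇒ E = |ρ|d/(2ε₀), independent of distance outside.
E = (1.49×10^-3)(0.0655)/(2·8.85×10^-12) = 5.51e6 N/C.

|E| ≈ 5.51×10^6 N/C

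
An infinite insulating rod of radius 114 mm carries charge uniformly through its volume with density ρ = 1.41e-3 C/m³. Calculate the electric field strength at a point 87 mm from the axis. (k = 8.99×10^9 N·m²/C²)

|E| = 6.93×10^6 V/m

Choose a coaxial cylinder of radius r = 87 mm (arbitrary length L) as the Gaussian surface (r < R).
Charge inside radius r per length L is ρ·πr²·L, so λ_enc = ρπr² = 3.353e-5 C/m.
By Gauss's law (flux through the curved wall only), E·2πrL = λ_enc L/ε₀.
E = 2k|λ_enc|/r = 2(8.99×10^9)(3.353×10^-5)/(0.087) = 6.93×10^6 N/C.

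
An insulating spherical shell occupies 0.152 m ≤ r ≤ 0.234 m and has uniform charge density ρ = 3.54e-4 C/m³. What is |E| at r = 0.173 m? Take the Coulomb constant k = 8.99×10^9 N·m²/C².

Symmetry ⇒ E = E(r) r̂. Gaussian sphere of radius r = 0.173 m (within the shell material, 0.152 m < r < 0.234 m).
Only the shell between 0.152 m and r is enclosed: Q_enc = ρ·(4π/3)(r³ − a³) = (3.54×10^-4)·(4π/3)·((0.173)³ − (0.152)³) = 2.47×10^-6 C.
Since E is radial and uniform over the Gaussian sphere, Φ = E·4πr² = Q_enc/ε₀.
E = k|Q_enc|/r² = (8.99×10^9)(2.47×10^-6)/(0.173)² = 7.42×10^5 N/C.

E ≈ 7.42e5 N/C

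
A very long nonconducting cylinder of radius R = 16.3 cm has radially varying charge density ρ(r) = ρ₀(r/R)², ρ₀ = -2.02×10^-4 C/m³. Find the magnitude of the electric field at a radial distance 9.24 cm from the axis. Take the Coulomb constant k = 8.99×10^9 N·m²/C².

E = 1.69e5 V/m

By cylindrical symmetry E is radial; use a coaxial Gaussian cylinder of radius 9.24 cm and length L (r < R).
λ_enc = ∫₀^r ρ(r')·2πr' dr' = (2πρ₀/R²)·r^4/4 = -8.705×10^-7 C/m.
Applying ∮E·dA = Q_enc/ε₀ with the end caps contributing no flux:
E = 2k|λ_enc|/r = 2(8.99×10^9)(8.705×10^-7)/(0.0924) = 1.69×10^5 N/C.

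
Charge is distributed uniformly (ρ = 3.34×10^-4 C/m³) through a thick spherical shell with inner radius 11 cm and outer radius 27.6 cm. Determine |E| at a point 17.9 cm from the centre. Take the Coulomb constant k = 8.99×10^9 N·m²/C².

E = 1.73×10^6 N/C

Take a concentric spherical Gaussian surface of radius r = 17.9 cm (within the shell material, 11 cm < r < 27.6 cm).
Enclosed charge is the volume from a to r: Q_enc = (4π/3)ρ(r³ − a³) = 6.162×10^-6 C.
Gauss's law: E·4πr² = Q_enc/ε₀.
E = k|Q_enc|/r² = (8.99×10^9)(6.162e-6)/(0.179)² = 1.73×10^6 N/C.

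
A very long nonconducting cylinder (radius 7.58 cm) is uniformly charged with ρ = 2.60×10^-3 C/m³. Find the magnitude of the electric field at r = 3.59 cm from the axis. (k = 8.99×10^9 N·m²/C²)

Take a coaxial cylindrical Gaussian surface of radius r = 3.59 cm and length L (r < R).
Charge inside radius r per length L is ρ·πr²·L, so λ_enc = ρπr² = 1.053×10^-5 C/m.
Since E is radial and uniform over the curved surface, Φ = E·2πrL = Q_enc/ε₀ = λ_enc L/ε₀.
E = 2k|λ_enc|/r = 2(8.99×10^9)(1.053×10^-5)/(0.0359) = 5.27e6 N/C.

|E| ≈ 5.27e6 N/C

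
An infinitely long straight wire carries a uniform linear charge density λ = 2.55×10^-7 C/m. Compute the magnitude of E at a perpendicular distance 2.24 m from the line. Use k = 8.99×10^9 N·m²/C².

|E| = 2.05×10^3 N/C

Coaxial Gaussian cylinder, radius r = 2.24 m, length L.
Q_enc = λL, so λ_enc = 2.55×10^-7 C/m.
Applying ∮E·dA = Q_enc/ε₀ with the end caps contributing no flux:
E = 2k|λ_enc|/r = 2(8.99×10^9)(2.55×10^-7)/(2.24) = 2.05×10^3 N/C.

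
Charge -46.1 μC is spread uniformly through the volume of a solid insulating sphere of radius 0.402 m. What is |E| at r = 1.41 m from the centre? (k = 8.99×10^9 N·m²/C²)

2.08e5 V/m

By spherical symmetry E is radial; choose a Gaussian sphere of radius r = 1.41 m (r > R, so the entire charge is enclosed).
Q_enc = -46.1 μC = -4.61×10^-5 C.
Since E is radial and uniform over the Gaussian sphere, Φ = E·4πr² = Q_enc/ε₀.
E = k|Q_enc|/r² = (8.99×10^9)(4.61e-5)/(1.41)² = 2.08×10^5 N/C.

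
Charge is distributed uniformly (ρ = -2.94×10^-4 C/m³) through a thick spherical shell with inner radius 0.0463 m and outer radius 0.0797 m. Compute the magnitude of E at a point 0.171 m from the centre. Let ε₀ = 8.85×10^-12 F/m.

Use a concentric Gaussian sphere at r = 0.171 m (r > 0.0797 m, enclosing the whole shell).
Q_enc = ρ·(4π/3)(b³ − a³) = (-2.94×10^-4)·(4π/3)·((0.0797)³ − (0.0463)³) = -5.012×10^-7 C.
Since E is radial and uniform over the Gaussian sphere, Φ = E·4πr² = Q_enc/ε₀.
E = |Q_enc|/(4πε₀r²) = (5.012e-7)/(4π·8.85×10^-12·(0.171)²) = 1.54e5 N/C.

|E| = 1.54×10^5 N/C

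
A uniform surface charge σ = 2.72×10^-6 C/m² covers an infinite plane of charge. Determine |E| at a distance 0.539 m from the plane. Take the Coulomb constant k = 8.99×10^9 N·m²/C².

E = 1.54×10^5 N/C

The symmetry is planar: E is normal to the sheet and the same magnitude on both sides. Take a pillbox straddling the sheet with end-cap area A.
Only the two end caps contribute flux: Φ = 2EA. With Q_enc = σA, Gauss's law gives E = |σ|/(2ε₀).
E = 2πk|σ| = 2π(8.99×10^9)(2.72×10^-6) = 1.54e5 N/C.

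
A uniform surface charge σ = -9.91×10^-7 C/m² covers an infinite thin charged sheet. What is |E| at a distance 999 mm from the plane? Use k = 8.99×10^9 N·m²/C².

By planar symmetry E is perpendicular to the sheet and uniform; use a Gaussian pillbox with flat faces of area A on each side of the sheet.
Flux Φ = 2EA and Q_enc = σA, so 2EA = σA/ε₀ ⇒ E = |σ|/(2ε₀), independent of distance.
E = 2πk|σ| = 2π(8.99×10^9)(9.91×10^-7) = 5.60×10^4 N/C.

E = 5.60×10^4 N/C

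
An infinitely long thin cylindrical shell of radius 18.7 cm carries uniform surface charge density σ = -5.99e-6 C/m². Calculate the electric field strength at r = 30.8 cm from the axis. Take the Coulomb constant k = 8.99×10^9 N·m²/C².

Coaxial Gaussian cylinder, radius r = 30.8 cm, length L (r > 18.7 cm).
The whole shell is enclosed: λ_enc = σ·2πR = (-5.99e-6)·2π·(0.187) = -7.038e-6 C/m.
Since E is radial and uniform over the curved surface, Φ = E·2πrL = Q_enc/ε₀ = λ_enc L/ε₀.
E = 2k|λ_enc|/r = 2(8.99×10^9)(7.038×10^-6)/(0.308) = 4.11e5 N/C.

E ≈ 4.11×10^5 N/C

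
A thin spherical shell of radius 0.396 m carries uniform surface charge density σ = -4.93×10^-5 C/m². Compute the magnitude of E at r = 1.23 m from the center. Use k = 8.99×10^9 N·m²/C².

|E| = 5.77×10^5 N/C

Take a concentric spherical Gaussian surface of radius r = 1.23 m (r > 0.396 m).
The entire shell is enclosed: Q_enc = σ·4πR² = (-4.93e-5)·4π·(0.396)² = -9.715×10^-5 C.
Applying ∮E·dA = Q_enc/ε₀ with Φ = E(4πr²):
E = k|Q_enc|/r² = (8.99×10^9)(9.715×10^-5)/(1.23)² = 5.77e5 N/C.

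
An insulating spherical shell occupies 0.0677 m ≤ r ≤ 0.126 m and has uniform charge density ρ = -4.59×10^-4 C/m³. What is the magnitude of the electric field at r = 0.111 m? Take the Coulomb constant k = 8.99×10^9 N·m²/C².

|E| = 1.48e6 N/C

Use a concentric Gaussian sphere at r = 0.111 m (within the shell material, 0.0677 m < r < 0.126 m).
Enclosed charge is the volume from a to r: Q_enc = (4π/3)ρ(r³ − a³) = -2.033×10^-6 C.
Since E is radial and uniform over the Gaussian sphere, Φ = E·4πr² = Q_enc/ε₀.
E = k|Q_enc|/r² = (8.99×10^9)(2.033e-6)/(0.111)² = 1.48e6 N/C.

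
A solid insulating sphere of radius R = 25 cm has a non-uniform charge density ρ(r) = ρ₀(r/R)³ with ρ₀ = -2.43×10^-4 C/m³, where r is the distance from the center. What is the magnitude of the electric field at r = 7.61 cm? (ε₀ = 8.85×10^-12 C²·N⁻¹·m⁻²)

9.82×10^3 N/C

By spherical symmetry E is radial; choose a Gaussian sphere of radius r = 7.61 cm (r < R).
Q_enc = ∫₀^r ρ(r')·4πr'² dr' = (4πρ₀/R³) ∫₀^r r'^5 dr' = 4πρ₀ r^6/(6·R³) = -6.326×10^-9 C.
Gauss's law: E·4πr² = Q_enc/ε₀.
E = |Q_enc|/(4πε₀r²) = (6.326×10^-9)/(4π·8.85×10^-12·(0.0761)²) = 9.82e3 N/C.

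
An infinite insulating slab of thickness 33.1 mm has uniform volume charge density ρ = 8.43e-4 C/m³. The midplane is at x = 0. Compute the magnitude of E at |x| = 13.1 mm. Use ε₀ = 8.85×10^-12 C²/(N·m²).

By symmetry E is perpendicular to the slab. A Gaussian pillbox from −13.1 mm to +13.1 mm (face area A) lies entirely within the slab.
Q_enc = ρ·(2x)·A and flux = 2EA, so 2EA = 2ρxA/ε₀ ⇒ E = |ρ|x/ε₀.
E = (8.43×10^-4)(0.0131)/(8.85×10^-12) = 1.25e6 N/C.

E ≈ 1.25e6 V/m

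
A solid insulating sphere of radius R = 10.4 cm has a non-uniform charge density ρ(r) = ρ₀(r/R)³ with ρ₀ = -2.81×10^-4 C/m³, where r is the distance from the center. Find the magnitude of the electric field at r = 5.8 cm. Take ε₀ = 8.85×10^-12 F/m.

By spherical symmetry E is radial; choose a Gaussian sphere of radius r = 5.8 cm (r < R).
Integrate the density: Q_enc = 4π ∫₀^r ρ₀(r'/R)^3 r'² dr' = 4πρ₀ r^6/(6·R³) = -1.992×10^-8 C.
Applying ∮E·dA = Q_enc/ε₀ with Φ = E(4πr²):
E = |Q_enc|/(4πε₀r²) = (1.992×10^-8)/(4π·8.85×10^-12·(0.058)²) = 5.32×10^4 N/C.

|E| = 5.32e4 N/C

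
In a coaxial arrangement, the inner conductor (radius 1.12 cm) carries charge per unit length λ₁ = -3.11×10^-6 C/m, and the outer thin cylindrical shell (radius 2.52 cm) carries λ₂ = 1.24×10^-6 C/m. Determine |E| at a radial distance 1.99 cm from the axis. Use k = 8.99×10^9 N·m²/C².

Take a coaxial cylindrical Gaussian surface of radius r = 1.99 cm and length L (between the conductors, 1.12 cm < r < 2.52 cm).
Only the inner wire is enclosed; the outer shell contributes nothing inside itself. λ_enc = λ₁ = -3.11e-6 C/m.
By Gauss's law (flux through the curved wall only), E·2πrL = λ_enc L/ε₀.
E = 2k|λ_enc|/r = 2(8.99×10^9)(3.11×10^-6)/(0.0199) = 2.81×10^6 N/C.

|E| = 2.81×10^6 V/m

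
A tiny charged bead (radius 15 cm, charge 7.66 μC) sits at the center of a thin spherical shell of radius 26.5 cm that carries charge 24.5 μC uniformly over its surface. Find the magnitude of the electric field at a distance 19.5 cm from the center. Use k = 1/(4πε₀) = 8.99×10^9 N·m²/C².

Symmetry ⇒ E = E(r) r̂. Gaussian sphere of radius r = 19.5 cm (between the bodies, 15 cm < r < 26.5 cm).
Only the inner charge is enclosed; the outer shell contributes nothing inside itself. Q_enc = 7.66 μC = 7.66×10^-6 C.
Gauss's law: E·4πr² = Q_enc/ε₀.
E = k|Q_enc|/r² = (8.99×10^9)(7.66×10^-6)/(0.195)² = 1.81e6 N/C.

1.81×10^6 N/C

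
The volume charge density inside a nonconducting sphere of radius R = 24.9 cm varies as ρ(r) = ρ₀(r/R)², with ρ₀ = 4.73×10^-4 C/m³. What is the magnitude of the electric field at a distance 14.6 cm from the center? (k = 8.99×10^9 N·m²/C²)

Take a concentric spherical Gaussian surface of radius r = 14.6 cm (r < R).
Q_enc = ∫₀^r ρ(r')·4πr'² dr' = (4πρ₀/R²) ∫₀^r r'^4 dr' = 4πρ₀ r^5/(5·R²) = 1.272×10^-6 C.
Gauss's law: E·4πr² = Q_enc/ε₀.
E = k|Q_enc|/r² = (8.99×10^9)(1.272×10^-6)/(0.146)² = 5.36×10^5 N/C.

E ≈ 5.36×10^5 N/C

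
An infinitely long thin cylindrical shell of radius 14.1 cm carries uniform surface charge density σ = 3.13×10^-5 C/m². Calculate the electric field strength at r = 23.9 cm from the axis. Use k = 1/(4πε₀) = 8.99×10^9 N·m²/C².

|E| ≈ 2.09e6 N/C

Choose a coaxial cylinder of radius r = 23.9 cm (arbitrary length L) as the Gaussian surface (r > 14.1 cm).
The whole shell is enclosed: λ_enc = σ·2πR = (3.13×10^-5)·2π·(0.141) = 2.773×10^-5 C/m.
Gauss's law: E·2πrL = λ_enc L/ε₀.
E = 2k|λ_enc|/r = 2(8.99×10^9)(2.773e-5)/(0.239) = 2.09×10^6 N/C.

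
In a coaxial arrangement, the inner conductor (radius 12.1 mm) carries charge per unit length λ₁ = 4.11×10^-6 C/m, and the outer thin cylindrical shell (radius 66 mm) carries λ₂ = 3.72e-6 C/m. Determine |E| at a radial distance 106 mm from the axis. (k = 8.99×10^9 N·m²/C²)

Coaxial Gaussian cylinder, radius r = 106 mm, length L (r > 66 mm, enclosing both).
λ_enc = λ₁ + λ₂ = (4.11×10^-6) + (3.72×10^-6) = 7.83×10^-6 C/m.
Applying ∮E·dA = Q_enc/ε₀ with the end caps contributing no flux:
E = 2k|λ_enc|/r = 2(8.99×10^9)(7.83×10^-6)/(0.106) = 1.33e6 N/C.

E = 1.33×10^6 V/m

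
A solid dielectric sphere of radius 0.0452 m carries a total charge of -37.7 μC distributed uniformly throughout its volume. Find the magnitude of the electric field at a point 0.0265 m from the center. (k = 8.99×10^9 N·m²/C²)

|E| = 9.73×10^7 V/m

Use a concentric Gaussian sphere at r = 0.0265 m (r < R).
For a uniform sphere the enclosed fraction is (r/R)³, so Q_enc = (-37.7 μC)(0.0265/0.0452)³ = -7.597×10^-6 C.
By Gauss's law, ∮E·dA = E·4πr² = Q_enc/ε₀.
E = k|Q_enc|/r² = (8.99×10^9)(7.597×10^-6)/(0.0265)² = 9.73e7 N/C.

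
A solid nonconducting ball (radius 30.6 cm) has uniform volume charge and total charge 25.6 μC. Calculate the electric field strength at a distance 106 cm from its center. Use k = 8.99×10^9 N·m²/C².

E ≈ 2.05e5 N/C

By spherical symmetry E is radial; choose a Gaussian sphere of radius r = 106 cm (r > R, so the entire charge is enclosed).
Q_enc = 25.6 μC = 2.56×10^-5 C.
Since E is radial and uniform over the Gaussian sphere, Φ = E·4πr² = Q_enc/ε₀.
E = k|Q_enc|/r² = (8.99×10^9)(2.56×10^-5)/(1.06)² = 2.05×10^5 N/C.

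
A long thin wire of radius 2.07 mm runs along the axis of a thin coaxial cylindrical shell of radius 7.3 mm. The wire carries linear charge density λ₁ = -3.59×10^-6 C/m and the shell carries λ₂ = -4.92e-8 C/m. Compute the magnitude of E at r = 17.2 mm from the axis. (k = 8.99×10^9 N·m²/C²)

3.80e6 V/m

Choose a coaxial cylinder of radius r = 17.2 mm (arbitrary length L) as the Gaussian surface (r > 7.3 mm, enclosing both).
λ_enc = λ₁ + λ₂ = (-3.59×10^-6) + (-4.92e-8) = -3.639×10^-6 C/m.
By Gauss's law (flux through the curved wall only), E·2πrL = λ_enc L/ε₀.
E = 2k|λ_enc|/r = 2(8.99×10^9)(3.639×10^-6)/(0.0172) = 3.80e6 N/C.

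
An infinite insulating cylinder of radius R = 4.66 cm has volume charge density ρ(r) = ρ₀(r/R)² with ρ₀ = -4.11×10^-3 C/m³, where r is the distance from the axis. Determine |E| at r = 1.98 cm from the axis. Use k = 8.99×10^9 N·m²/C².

Coaxial Gaussian cylinder, radius r = 1.98 cm, length L (r < R).
λ_enc = ∫₀^r ρ(r')·2πr' dr' = (2πρ₀/R²)·r^4/4 = -4.569e-7 C/m.
By Gauss's law (flux through the curved wall only), E·2πrL = λ_enc L/ε₀.
E = 2k|λ_enc|/r = 2(8.99×10^9)(4.569×10^-7)/(0.0198) = 4.15×10^5 N/C.

|E| = 4.15×10^5 N/C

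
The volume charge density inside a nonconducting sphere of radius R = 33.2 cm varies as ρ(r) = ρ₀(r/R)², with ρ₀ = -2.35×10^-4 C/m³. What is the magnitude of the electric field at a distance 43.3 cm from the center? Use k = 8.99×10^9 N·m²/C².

1.04×10^6 N/C

Symmetry ⇒ E = E(r) r̂. Gaussian sphere of radius r = 43.3 cm (r > R, all charge enclosed).
Q_enc = 4π ∫₀^R ρ₀(r'/R)^2 r'² dr' = 4πρ₀R³/5 = -2.161×10^-5 C.
By Gauss's law, ∮E·dA = E·4πr² = Q_enc/ε₀.
E = k|Q_enc|/r² = (8.99×10^9)(2.161×10^-5)/(0.433)² = 1.04e6 N/C.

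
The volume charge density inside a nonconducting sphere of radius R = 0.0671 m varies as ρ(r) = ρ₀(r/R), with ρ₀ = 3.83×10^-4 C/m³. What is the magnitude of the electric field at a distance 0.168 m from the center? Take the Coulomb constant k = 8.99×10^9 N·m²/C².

Take a concentric spherical Gaussian surface of radius r = 0.168 m (r > R, all charge enclosed).
Q_enc = 4π ∫₀^R ρ₀(r'/R)^1 r'² dr' = 4πρ₀R³/4 = 3.635×10^-7 C.
By Gauss's law, ∮E·dA = E·4πr² = Q_enc/ε₀.
E = k|Q_enc|/r² = (8.99×10^9)(3.635×10^-7)/(0.168)² = 1.16×10^5 N/C.

|E| = 1.16e5 N/C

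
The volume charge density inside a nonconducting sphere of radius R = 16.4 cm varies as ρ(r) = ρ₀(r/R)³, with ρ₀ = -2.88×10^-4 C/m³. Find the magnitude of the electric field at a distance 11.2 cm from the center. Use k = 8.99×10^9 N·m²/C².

1.93×10^5 N/C

By spherical symmetry E is radial; choose a Gaussian sphere of radius r = 11.2 cm (r < R).
Integrate the density: Q_enc = 4π ∫₀^r ρ₀(r'/R)^3 r'² dr' = 4πρ₀ r^6/(6·R³) = -2.699×10^-7 C.
Gauss's law: E·4πr² = Q_enc/ε₀.
E = k|Q_enc|/r² = (8.99×10^9)(2.699e-7)/(0.112)² = 1.93×10^5 N/C.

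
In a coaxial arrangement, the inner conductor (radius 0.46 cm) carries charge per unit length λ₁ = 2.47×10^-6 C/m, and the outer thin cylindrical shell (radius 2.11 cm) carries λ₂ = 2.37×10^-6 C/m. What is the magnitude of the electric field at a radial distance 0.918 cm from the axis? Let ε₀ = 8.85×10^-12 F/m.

Choose a coaxial cylinder of radius r = 0.918 cm (arbitrary length L) as the Gaussian surface (between the conductors, 0.46 cm < r < 2.11 cm).
Only the inner wire is enclosed; the outer shell contributes nothing inside itself. λ_enc = λ₁ = 2.47e-6 C/m.
Since E is radial and uniform over the curved surface, Φ = E·2πrL = Q_enc/ε₀ = λ_enc L/ε₀.
E = |λ_enc|/(2πε₀r) = (2.47e-6)/(2π·8.85×10^-12·0.00918) = 4.84×10^6 N/C.

|E| ≈ 4.84×10^6 N/C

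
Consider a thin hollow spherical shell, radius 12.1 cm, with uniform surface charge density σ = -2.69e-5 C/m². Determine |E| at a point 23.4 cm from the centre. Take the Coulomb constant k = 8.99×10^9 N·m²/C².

Take a concentric spherical Gaussian surface of radius r = 23.4 cm (r > 12.1 cm).
The entire shell is enclosed: Q_enc = σ·4πR² = (-2.69×10^-5)·4π·(0.121)² = -4.949e-6 C.
Since E is radial and uniform over the Gaussian sphere, Φ = E·4πr² = Q_enc/ε₀.
E = k|Q_enc|/r² = (8.99×10^9)(4.949e-6)/(0.234)² = 8.13×10^5 N/C.

|E| = 8.13×10^5 V/m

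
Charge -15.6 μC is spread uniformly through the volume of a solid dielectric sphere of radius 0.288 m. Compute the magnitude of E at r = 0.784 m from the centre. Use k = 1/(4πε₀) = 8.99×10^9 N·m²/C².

Use a concentric Gaussian sphere at r = 0.784 m (r > R, so the entire charge is enclosed).
Q_enc = -15.6 μC = -1.56×10^-5 C.
Applying ∮E·dA = Q_enc/ε₀ with Φ = E(4πr²):
E = k|Q_enc|/r² = (8.99×10^9)(1.56e-5)/(0.784)² = 2.28×10^5 N/C.

E ≈ 2.28×10^5 N/C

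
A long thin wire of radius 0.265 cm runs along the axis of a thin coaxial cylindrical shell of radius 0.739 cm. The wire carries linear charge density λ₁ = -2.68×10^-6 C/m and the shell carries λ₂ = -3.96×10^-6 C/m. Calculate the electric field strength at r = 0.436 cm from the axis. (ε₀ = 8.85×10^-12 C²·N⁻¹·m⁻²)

Coaxial Gaussian cylinder, radius r = 0.436 cm, length L (between the conductors, 0.265 cm < r < 0.739 cm).
Only the inner wire is enclosed; the outer shell contributes nothing inside itself. λ_enc = λ₁ = -2.68×10^-6 C/m.
By Gauss's law (flux through the curved wall only), E·2πrL = λ_enc L/ε₀.
E = |λ_enc|/(2πε₀r) = (2.68×10^-6)/(2π·8.85×10^-12·0.00436) = 1.11e7 N/C.

E ≈ 1.11×10^7 N/C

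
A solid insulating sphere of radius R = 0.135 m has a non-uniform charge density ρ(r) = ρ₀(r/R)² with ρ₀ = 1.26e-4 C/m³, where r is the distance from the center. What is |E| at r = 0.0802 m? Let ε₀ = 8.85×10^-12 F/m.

Take a concentric spherical Gaussian surface of radius r = 0.0802 m (r < R).
Integrate the density: Q_enc = 4π ∫₀^r ρ₀(r'/R)^2 r'² dr' = 4πρ₀ r^5/(5·R²) = 5.765×10^-8 C.
Since E is radial and uniform over the Gaussian sphere, Φ = E·4πr² = Q_enc/ε₀.
E = |Q_enc|/(4πε₀r²) = (5.765×10^-8)/(4π·8.85×10^-12·(0.0802)²) = 8.06×10^4 N/C.

|E| ≈ 8.06×10^4 N/C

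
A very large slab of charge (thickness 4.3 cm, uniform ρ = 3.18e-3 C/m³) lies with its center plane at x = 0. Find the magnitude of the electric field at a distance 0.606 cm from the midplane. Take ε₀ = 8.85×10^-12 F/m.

E = 2.18×10^6 N/C

By symmetry E is perpendicular to the slab. A Gaussian pillbox from −0.606 cm to +0.606 cm (face area A) lies entirely within the slab.
Q_enc = ρ·(2x)·A and flux = 2EA, so 2EA = 2ρxA/ε₀ ⇒ E = |ρ|x/ε₀.
E = (3.18e-3)(0.00606)/(8.85×10^-12) = 2.18×10^6 N/C.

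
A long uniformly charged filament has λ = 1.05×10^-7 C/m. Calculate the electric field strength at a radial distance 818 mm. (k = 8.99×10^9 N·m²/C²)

Coaxial Gaussian cylinder, radius r = 818 mm, length L.
Q_enc = λL, so λ_enc = 1.05e-7 C/m.
Since E is radial and uniform over the curved surface, Φ = E·2πrL = Q_enc/ε₀ = λ_enc L/ε₀.
E = 2k|λ_enc|/r = 2(8.99×10^9)(1.05e-7)/(0.818) = 2.31×10^3 N/C.

|E| = 2.31×10^3 N/C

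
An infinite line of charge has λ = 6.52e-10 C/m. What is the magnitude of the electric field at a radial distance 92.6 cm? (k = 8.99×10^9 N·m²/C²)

|E| = 12.7 N/C

Choose a coaxial cylinder of radius r = 92.6 cm (arbitrary length L) as the Gaussian surface.
Q_enc = λL, so λ_enc = 6.52×10^-10 C/m.
Since E is radial and uniform over the curved surface, Φ = E·2πrL = Q_enc/ε₀ = λ_enc L/ε₀.
E = 2k|λ_enc|/r = 2(8.99×10^9)(6.52e-10)/(0.926) = 12.7 N/C.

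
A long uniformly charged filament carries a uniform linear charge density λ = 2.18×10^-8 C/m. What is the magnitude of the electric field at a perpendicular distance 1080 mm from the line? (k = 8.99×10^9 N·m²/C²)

Take a coaxial cylindrical Gaussian surface of radius r = 1080 mm and length L.
Q_enc = λL, so λ_enc = 2.18e-8 C/m.
Applying ∮E·dA = Q_enc/ε₀ with the end caps contributing no flux:
E = 2k|λ_enc|/r = 2(8.99×10^9)(2.18×10^-8)/(1.08) = 363 N/C.

E ≈ 363 N/C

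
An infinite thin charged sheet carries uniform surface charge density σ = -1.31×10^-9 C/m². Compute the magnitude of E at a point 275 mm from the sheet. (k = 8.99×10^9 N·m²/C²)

E ≈ 74 V/m

By planar symmetry E is perpendicular to the sheet and uniform; use a Gaussian pillbox with flat faces of area A on each side of the sheet.
Flux Φ = 2EA and Q_enc = σA, so 2EA = σA/ε₀ ⇒ E = |σ|/(2ε₀), independent of distance.
E = 2πk|σ| = 2π(8.99×10^9)(1.31×10^-9) = 74 N/C.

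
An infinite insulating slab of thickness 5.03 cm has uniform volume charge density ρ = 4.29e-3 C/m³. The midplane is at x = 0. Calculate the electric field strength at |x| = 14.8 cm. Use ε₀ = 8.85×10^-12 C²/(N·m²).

The point |x| = 14.8 cm lies outside the slab (half-thickness 0.02515 m). A symmetric pillbox spanning the full slab encloses Q_enc = ρ·d·A.
Flux = 2EA ⇒ E = |ρ|d/(2ε₀), independent of distance outside.
E = (4.29×10^-3)(0.0503)/(2·8.85×10^-12) = 1.22e7 N/C.

E ≈ 1.22e7 V/m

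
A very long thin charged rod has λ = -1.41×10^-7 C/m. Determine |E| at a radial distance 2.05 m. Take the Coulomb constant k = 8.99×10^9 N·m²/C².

Coaxial Gaussian cylinder, radius r = 2.05 m, length L.
Q_enc = λL, so λ_enc = -1.41e-7 C/m.
By Gauss's law (flux through the curved wall only), E·2πrL = λ_enc L/ε₀.
E = 2k|λ_enc|/r = 2(8.99×10^9)(1.41×10^-7)/(2.05) = 1.24×10^3 N/C.

|E| ≈ 1.24×10^3 N/C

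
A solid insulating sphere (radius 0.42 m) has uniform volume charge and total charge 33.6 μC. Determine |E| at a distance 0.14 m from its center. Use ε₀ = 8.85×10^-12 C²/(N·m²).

Use a concentric Gaussian sphere at r = 0.14 m (r < R).
Only the charge within r is enclosed: Q_enc = Q·(r/R)³ = (33.6 μC)·(0.14 m/0.42 m)³ = 1.244×10^-6 C.
By Gauss's law, ∮E·dA = E·4πr² = Q_enc/ε₀.
E = |Q_enc|/(4πε₀r²) = (1.244×10^-6)/(4π·8.85×10^-12·(0.14)²) = 5.71×10^5 N/C.

E ≈ 5.71×10^5 V/m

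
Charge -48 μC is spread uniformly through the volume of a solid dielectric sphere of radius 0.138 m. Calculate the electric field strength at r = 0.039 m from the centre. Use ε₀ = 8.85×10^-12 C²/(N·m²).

Use a concentric Gaussian sphere at r = 0.039 m (r < R).
Only the charge within r is enclosed: Q_enc = Q·(r/R)³ = (-48 μC)·(0.039 m/0.138 m)³ = -1.083e-6 C.
Applying ∮E·dA = Q_enc/ε₀ with Φ = E(4πr²):
E = |Q_enc|/(4πε₀r²) = (1.083e-6)/(4π·8.85×10^-12·(0.039)²) = 6.40×10^6 N/C.

E = 6.40×10^6 N/C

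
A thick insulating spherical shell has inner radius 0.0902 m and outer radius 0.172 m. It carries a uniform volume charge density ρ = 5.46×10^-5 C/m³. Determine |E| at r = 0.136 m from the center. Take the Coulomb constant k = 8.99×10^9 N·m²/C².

Symmetry ⇒ E = E(r) r̂. Gaussian sphere of radius r = 0.136 m (within the shell material, 0.0902 m < r < 0.172 m).
Only the shell between 0.0902 m and r is enclosed: Q_enc = ρ·(4π/3)(r³ − a³) = (5.46×10^-5)·(4π/3)·((0.136)³ − (0.0902)³) = 4.075×10^-7 C.
Gauss's law: E·4πr² = Q_enc/ε₀.
E = k|Q_enc|/r² = (8.99×10^9)(4.075e-7)/(0.136)² = 1.98e5 N/C.

|E| ≈ 1.98×10^5 N/C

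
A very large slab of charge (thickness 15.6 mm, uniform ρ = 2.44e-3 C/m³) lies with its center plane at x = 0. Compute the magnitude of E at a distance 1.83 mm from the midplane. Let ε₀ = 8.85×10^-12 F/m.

By symmetry E is perpendicular to the slab. A Gaussian pillbox from −1.83 mm to +1.83 mm (face area A) lies entirely within the slab.
Q_enc = ρ·(2x)·A and flux = 2EA, so 2EA = 2ρxA/ε₀ ⇒ E = |ρ|x/ε₀.
E = (2.44×10^-3)(0.00183)/(8.85×10^-12) = 5.05×10^5 N/C.

E ≈ 5.05e5 N/C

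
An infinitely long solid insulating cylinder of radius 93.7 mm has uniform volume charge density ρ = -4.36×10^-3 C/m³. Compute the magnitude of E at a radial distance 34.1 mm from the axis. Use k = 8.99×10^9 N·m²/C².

By cylindrical symmetry E is radial; use a coaxial Gaussian cylinder of radius 34.1 mm and length L (r < R).
Enclosed charge per unit length: λ_enc = ρ·πr² = (-4.36×10^-3)π(0.0341)² = -1.593×10^-5 C/m.
Since E is radial and uniform over the curved surface, Φ = E·2πrL = Q_enc/ε₀ = λ_enc L/ε₀.
E = 2k|λ_enc|/r = 2(8.99×10^9)(1.593e-5)/(0.0341) = 8.40×10^6 N/C.

|E| ≈ 8.40×10^6 N/C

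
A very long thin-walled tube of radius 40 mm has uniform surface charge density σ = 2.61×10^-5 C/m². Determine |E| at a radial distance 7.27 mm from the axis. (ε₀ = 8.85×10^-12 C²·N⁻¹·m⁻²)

E = 0

Take a coaxial cylindrical Gaussian surface of radius r = 7.27 mm and length L (r < 40 mm, inside the shell).
All the surface charge lies outside this cylinder: Q_enc = 0, hence E = 0.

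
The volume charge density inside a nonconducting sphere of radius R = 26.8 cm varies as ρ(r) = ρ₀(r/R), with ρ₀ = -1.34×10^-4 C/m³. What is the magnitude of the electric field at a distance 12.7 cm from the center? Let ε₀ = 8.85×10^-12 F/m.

|E| ≈ 2.28e5 V/m

Symmetry ⇒ E = E(r) r̂. Gaussian sphere of radius r = 12.7 cm (r < R).
Integrate the density: Q_enc = 4π ∫₀^r ρ₀(r'/R)^1 r'² dr' = 4πρ₀ r^4/(4·R) = -4.086e-7 C.
By Gauss's law, ∮E·dA = E·4πr² = Q_enc/ε₀.
E = |Q_enc|/(4πε₀r²) = (4.086×10^-7)/(4π·8.85×10^-12·(0.127)²) = 2.28×10^5 N/C.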